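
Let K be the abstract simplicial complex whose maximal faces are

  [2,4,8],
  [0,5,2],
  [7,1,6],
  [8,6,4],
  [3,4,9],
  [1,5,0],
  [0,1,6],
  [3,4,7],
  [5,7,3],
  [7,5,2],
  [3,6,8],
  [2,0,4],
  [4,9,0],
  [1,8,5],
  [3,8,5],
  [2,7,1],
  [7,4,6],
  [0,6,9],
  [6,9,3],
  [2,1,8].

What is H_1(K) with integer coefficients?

We work with the vertex ordering 0 < 1 < 2 < 3 < 4 < 5 < 6 < 7 < 8 < 9. The simplices of K, each written with vertices in increasing order, are:

  0-simplices (10): [0], [1], [2], [3], [4], [5], [6], [7], [8], [9]
  1-simplices (30): (30 of them)
  2-simplices (20): (20 of them)

so the chain groups are C_0 ≅ Z^10, C_1 ≅ Z^30, C_2 ≅ Z^20.

∂_1: C_1 → C_0 is given by ∂[p,q] = [q] − [p].
This gives a 10×30 integer matrix of rank 9; reducing to Smith normal form yields diagonal entries (1,1,1,1,1,1,1,1,1).

∂_2: C_2 → C_1 maps a triangle to the signed sum of its edges. For instance
  ∂[0,2,4] = [2,4] − [0,4] + [0,2],
  ∂[3,4,9] = [4,9] − [3,9] + [3,4].
As a 30×20 matrix over Z this has rank 20, with invariant factors (1,1,1,1,1,1,1,1,1,1,1,1,1,1,1,1,1,1,1,2).

From H_k ≅ ker(∂_k) / im(∂_{k+1}) we obtain:

  H_1: rank ker ∂_1 − rank ∂_2 = (30 − 9) − 20 = 1, and ∂_2 has invariant factor 2 > 1, so H_1 = Z ⊕ Z/2Z.

(K is a triangulation of the Klein bottle.)

H_1 ≅ Z ⊕ Z/2Z.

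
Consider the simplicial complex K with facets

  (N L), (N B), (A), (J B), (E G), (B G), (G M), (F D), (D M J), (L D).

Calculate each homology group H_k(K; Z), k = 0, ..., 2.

Take the total order A < B < D < E < F < G < J < L < M < N on the vertex set. Then K (dimension 2) consists of the simplices:

  0-simplices (10): A, B, D, E, F, G, J, L, M, N
  1-simplices (11): BG, BJ, BN, DF, DJ, DL, DM, EG, GM, JM, LN
  2-simplices (1): DJM

giving chain groups C_0 ≅ Z^10, C_1 ≅ Z^11, C_2 ≅ Z^1.

Boundary ∂_1: C_1 → C_0 is given by ∂[p,q] = [q] − [p]. For instance
  ∂BJ = J − B.
As a 10×11 matrix over Z this has rank 8, with invariant factors (1,1,1,1,1,1,1,1).

The boundary map ∂_2: C_2 → C_1 maps a triangle to the signed sum of its edges. For instance
  ∂DJM = JM − DM + DJ.
This gives a 11×1 integer matrix of rank 1; reducing to Smith normal form yields diagonal entries (1).

Now H_k = ker ∂_k / im ∂_{k+1}, so:

  H_0: rank C_0 − rank ∂_1 = 10 − 8 = 2, and the invariant factors of ∂_1 are all 1, so H_0 ≅ Z^2.
  H_1: rank ker ∂_1 − rank ∂_2 = (11 − 8) − 1 = 2, and the invariant factors of ∂_2 are all 1, so H_1 ≅ Z^2.
  H_2: rank ker ∂_2 − rank ∂_3 = (1 − 1) − 0 = 0, and there is no ∂_3, so H_2 ≅ 0.

As a check, the Euler characteristic is 10 − 11 + 1 = 0, which agrees with 2 − 2 + 0 = 0.

H_0 = Z^2,  H_1 = Z^2,  H_2 = 0.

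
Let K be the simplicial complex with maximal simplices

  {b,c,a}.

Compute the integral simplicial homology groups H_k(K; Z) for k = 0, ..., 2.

H_0 = Z,  H_1 = 0,  H_2 = 0.

We work with the vertex ordering a < b < c. The simplices of K, each written with vertices in increasing order, are:

  0-simplices (3): a, b, c
  1-simplices (3): ab, ac, bc
  2-simplices (1): abc

Hence C_0 ≅ Z^3, C_1 ≅ Z^3, C_2 ≅ Z^1.

The boundary map ∂_1: C_1 → C_0 sends each edge [p,q] (with p < q) to q − p.
The resulting 3×3 matrix has rank 2, and its Smith normal form has invariant factors (1,1).

Boundary ∂_2: C_2 → C_1 maps a triangle to the signed sum of its edges. For instance
  ∂abc = bc − ac + ab.
This gives a 3×1 integer matrix of rank 1; reducing to Smith normal form yields diagonal entries (1).

Computing H_k = (kernel of ∂_k) / (image of ∂_{k+1}):

  H_0: rank C_0 − rank ∂_1 = 3 − 2 = 1, and the invariant factors of ∂_1 are all 1, so H_0 ≅ Z.
  H_1: rank ker ∂_1 − rank ∂_2 = (3 − 2) − 1 = 0, and the invariant factors of ∂_2 are all 1, so H_1 ≅ 0.
  H_2: rank ker ∂_2 − rank ∂_3 = (1 − 1) − 0 = 0, and there is no ∂_3, so H_2 ≅ 0.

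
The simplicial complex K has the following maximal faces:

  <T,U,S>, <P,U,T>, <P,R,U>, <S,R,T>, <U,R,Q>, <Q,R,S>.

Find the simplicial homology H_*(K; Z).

H_0 = Z,  H_1 = Z,  H_2 = 0.

Order the vertices as P < Q < R < S < T < U. Listing each simplex with vertices in this order, K has dimension 2 with simplices:

  0-simplices (6): P, Q, R, S, T, U
  1-simplices (12): PR, PT, PU, QR, QS, QU, RS, RT, RU, ST, SU, TU
  2-simplices (6): PRU, PTU, QRS, QRU, RST, STU

giving chain groups C_0 ≅ Z^6, C_1 ≅ Z^12, C_2 ≅ Z^6.

The boundary map ∂_1: C_1 → C_0 maps an edge to its endpoints' difference, ∂[p,q] = q − p. For instance
  ∂QU = U − Q.
The resulting 6×12 matrix has rank 5, and its Smith normal form has invariant factors (1,1,1,1,1).

The boundary map ∂_2: C_2 → C_1 acts by ∂[p,q,r] = [q,r] − [p,r] + [p,q]. For instance
  ∂QRS = RS − QS + QR,
  ∂QRU = RU − QU + QR.
As a 12×6 matrix over Z this has rank 6, with invariant factors (1,1,1,1,1,1).

Now H_k = ker ∂_k / im ∂_{k+1}, so:

  H_0: rank C_0 − rank ∂_1 = 6 − 5 = 1, and the invariant factors of ∂_1 are all 1, so H_0 ≅ Z.
  H_1: rank ker ∂_1 − rank ∂_2 = (12 − 5) − 6 = 1, and the invariant factors of ∂_2 are all 1, so H_1 ≅ Z.
  H_2: rank ker ∂_2 − rank ∂_3 = (6 − 6) − 0 = 0, and there is no ∂_3, so H_2 ≅ 0.

(K is a triangulation of the cylinder S^1 x I.)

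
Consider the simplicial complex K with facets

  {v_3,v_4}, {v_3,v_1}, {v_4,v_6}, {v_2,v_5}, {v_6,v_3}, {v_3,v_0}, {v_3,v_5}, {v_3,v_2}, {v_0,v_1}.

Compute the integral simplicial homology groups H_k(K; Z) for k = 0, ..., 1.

H_0 ≅ Z,  H_1 ≅ Z^3.

Order the vertices as v_0 < v_1 < v_2 < v_3 < v_4 < v_5 < v_6. Listing each simplex with vertices in this order, K has dimension 1 with simplices:

  0-simplices (7): [v_0], [v_1], [v_2], [v_3], [v_4], [v_5], [v_6]
  1-simplices (9): [v_0,v_1], [v_0,v_3], [v_1,v_3], [v_2,v_3], [v_2,v_5], [v_3,v_4], [v_3,v_5], [v_3,v_6], [v_4,v_6]

so the chain groups are C_0 ≅ Z^7, C_1 ≅ Z^9.

The boundary map ∂_1: C_1 → C_0 is given by ∂[p,q] = [q] − [p].
As a 7×9 matrix over Z this has rank 6, with invariant factors (1,1,1,1,1,1).

Reading off H_k = ker ∂_k / im ∂_{k+1}:

  H_0: rank C_0 − rank ∂_1 = 7 − 6 = 1, and the invariant factors of ∂_1 are all 1, so H_0 ≅ Z.
  H_1: rank ker ∂_1 − rank ∂_2 = (9 − 6) − 0 = 3, and there is no ∂_2, so H_1 ≅ Z^3.

(K is a triangulation of a wedge of 3 circles.)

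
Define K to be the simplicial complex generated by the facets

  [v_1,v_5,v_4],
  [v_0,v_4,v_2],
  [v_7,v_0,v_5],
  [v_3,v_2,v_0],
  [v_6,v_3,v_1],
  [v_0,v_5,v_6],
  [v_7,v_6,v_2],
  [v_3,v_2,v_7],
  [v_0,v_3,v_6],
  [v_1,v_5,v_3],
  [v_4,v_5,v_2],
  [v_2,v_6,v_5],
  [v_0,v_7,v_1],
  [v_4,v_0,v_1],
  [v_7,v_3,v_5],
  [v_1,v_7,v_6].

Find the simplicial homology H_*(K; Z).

H_0 = Z,  H_1 = Z^2,  H_2 = Z.

We work with the vertex ordering v_0 < v_1 < v_2 < v_3 < v_4 < v_5 < v_6 < v_7. The simplices of K, each written with vertices in increasing order, are:

  0-simplices (8): [v_0], [v_1], [v_2], [v_3], [v_4], [v_5], [v_6], [v_7]
  1-simplices (24): (24 of them)
  2-simplices (16): (16 of them)

so the chain groups are C_0 ≅ Z^8, C_1 ≅ Z^24, C_2 ≅ Z^16.

∂_1: C_1 → C_0 is given by ∂[p,q] = [q] − [p]. For instance
  ∂[v_0,v_3] = [v_3] − [v_0].
The resulting 8×24 matrix has rank 7, and its Smith normal form has invariant factors (1,1,1,1,1,1,1).

∂_2: C_2 → C_1 sends each 2-simplex [p,q,r] to [q,r] − [p,r] + [p,q]. For instance
  ∂[v_2,v_5,v_6] = [v_5,v_6] − [v_2,v_6] + [v_2,v_5],
  ∂[v_1,v_3,v_5] = [v_3,v_5] − [v_1,v_5] + [v_1,v_3].
The 24×16 boundary matrix has rank 15 and Smith normal form diag(1,1,1,1,1,1,1,1,1,1,1,1,1,1,1).

Reading off H_k = ker ∂_k / im ∂_{k+1}:

  H_0: rank C_0 − rank ∂_1 = 8 − 7 = 1, and the invariant factors of ∂_1 are all 1, so H_0 = Z.
  H_1: rank ker ∂_1 − rank ∂_2 = (24 − 7) − 15 = 2, and the invariant factors of ∂_2 are all 1, so H_1 = Z^2.
  H_2: rank ker ∂_2 − rank ∂_3 = (16 − 15) − 0 = 1, and there is no ∂_3, so H_2 = Z.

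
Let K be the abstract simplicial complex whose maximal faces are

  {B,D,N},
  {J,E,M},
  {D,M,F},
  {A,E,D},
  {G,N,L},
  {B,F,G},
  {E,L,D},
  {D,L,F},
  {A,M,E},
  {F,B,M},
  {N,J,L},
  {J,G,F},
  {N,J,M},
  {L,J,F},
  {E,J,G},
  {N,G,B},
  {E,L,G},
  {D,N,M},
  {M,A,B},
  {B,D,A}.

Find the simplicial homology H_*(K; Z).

K has 10 vertices, 30 edges, 20 triangles.
rank ∂_0 = 0, rank ∂_1 = 9 ⇒ b_0 = 10 − 0 − 9 = 1; all invariant factors of ∂_1 are 1 so no torsion. So H_0 ≅ Z.
rank ∂_1 = 9, rank ∂_2 = 20 ⇒ b_1 = 30 − 9 − 20 = 1; ∂_2 has invariant factor(s) [2] giving torsion. So H_1 ≅ Z ⊕ Z/2Z.
rank ∂_2 = 20, rank ∂_3 = 0 ⇒ b_2 = 20 − 20 − 0 = 0. So H_2 ≅ 0.

H_0 = Z,  H_1 = Z ⊕ Z/2Z,  H_2 = 0.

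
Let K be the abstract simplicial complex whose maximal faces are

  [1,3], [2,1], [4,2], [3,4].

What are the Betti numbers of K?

b_0 = 1, b_1 = 1.

Order the vertices as 1 < 2 < 3 < 4. Listing each simplex with vertices in this order, K has dimension 1 with simplices:

  0-simplices (4): [1], [2], [3], [4]
  1-simplices (4): [1,2], [1,3], [2,4], [3,4]

so the chain groups are C_0 ≅ Z^4, C_1 ≅ Z^4.

Boundary ∂_1: C_1 → C_0 sends each edge [p,q] (with p < q) to q − p. For instance
  ∂[3,4] = [4] − [3].
The resulting 4×4 matrix has rank 3, and its Smith normal form has invariant factors (1,1,1).

Now H_k = ker ∂_k / im ∂_{k+1}, so:

  H_0: rank C_0 − rank ∂_1 = 4 − 3 = 1, and the invariant factors of ∂_1 are all 1, so H_0 = Z.
  H_1: rank ker ∂_1 − rank ∂_2 = (4 − 3) − 0 = 1, and there is no ∂_2, so H_1 = Z.

Hence the Betti numbers are b_0 = 1, b_1 = 1.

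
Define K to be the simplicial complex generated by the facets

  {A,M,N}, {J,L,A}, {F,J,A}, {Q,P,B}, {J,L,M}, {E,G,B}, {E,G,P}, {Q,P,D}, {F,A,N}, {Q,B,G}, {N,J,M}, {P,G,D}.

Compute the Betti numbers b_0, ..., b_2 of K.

b_0 = 2, b_1 = 2, b_2 = 0.

Order the vertices as A < B < D < E < F < G < J < L < M < N < P < Q. Listing each simplex with vertices in this order, K has dimension 2 with simplices:

  0-simplices (12): A, B, D, E, F, G, J, L, M, N, P, Q
  1-simplices (24): AF, AJ, AL, AM, AN, BE, BG, BP, BQ, DG, DP, DQ, EG, EP, FJ, FN, GP, GQ, JL, JM, JN, LM, MN, PQ
  2-simplices (12): AFJ, AFN, AJL, AMN, BEG, BGQ, BPQ, DGP, DPQ, EGP, JLM, JMN

giving chain groups C_0 ≅ Z^12, C_1 ≅ Z^24, C_2 ≅ Z^12.

∂_1: C_1 → C_0 sends each edge [p,q] (with p < q) to q − p.
This gives a 12×24 integer matrix of rank 10; reducing to Smith normal form yields diagonal entries (1,1,1,1,1,1,1,1,1,1).

∂_2: C_2 → C_1 acts by ∂[p,q,r] = [q,r] − [p,r] + [p,q]. For instance
  ∂BGQ = GQ − BQ + BG,
  ∂BPQ = PQ − BQ + BP.
The 24×12 boundary matrix has rank 12 and Smith normal form diag(1,1,1,1,1,1,1,1,1,1,1,1).

Computing H_k = (kernel of ∂_k) / (image of ∂_{k+1}):

  H_0: rank C_0 − rank ∂_1 = 12 − 10 = 2, and the invariant factors of ∂_1 are all 1, so H_0 = Z^2.
  H_1: rank ker ∂_1 − rank ∂_2 = (24 − 10) − 12 = 2, and the invariant factors of ∂_2 are all 1, so H_1 = Z^2.
  H_2: rank ker ∂_2 − rank ∂_3 = (12 − 12) − 0 = 0, and there is no ∂_3, so H_2 = 0.

(K is a triangulation of the disjoint union of the cylinder S^1 x I and the cylinder S^1 x I.)

Hence the Betti numbers are b_0 = 2, b_1 = 2, b_2 = 0.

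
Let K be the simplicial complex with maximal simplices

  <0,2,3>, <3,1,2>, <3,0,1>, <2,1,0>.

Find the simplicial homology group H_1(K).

H_1 = 0.

Order the vertices as 0 < 1 < 2 < 3. Listing each simplex with vertices in this order, K has dimension 2 with simplices:

  0-simplices (4): [0], [1], [2], [3]
  1-simplices (6): [0,1], [0,2], [0,3], [1,2], [1,3], [2,3]
  2-simplices (4): [0,1,2], [0,1,3], [0,2,3], [1,2,3]

so the chain groups are C_0 ≅ Z^4, C_1 ≅ Z^6, C_2 ≅ Z^4.

Boundary ∂_1: C_1 → C_0 is given by ∂[p,q] = [q] − [p]. For instance
  ∂[2,3] = [3] − [2].
The 4×6 boundary matrix has rank 3 and Smith normal form diag(1,1,1).

Boundary ∂_2: C_2 → C_1 acts by ∂[p,q,r] = [q,r] − [p,r] + [p,q]. For instance
  ∂[1,2,3] = [2,3] − [1,3] + [1,2],
  ∂[0,1,3] = [1,3] − [0,3] + [0,1].
As a 6×4 matrix over Z this has rank 3, with invariant factors (1,1,1).

Now H_k = ker ∂_k / im ∂_{k+1}, so:

  H_1: rank ker ∂_1 − rank ∂_2 = (6 − 3) − 3 = 0, and the invariant factors of ∂_2 are all 1, so H_1 ≅ 0.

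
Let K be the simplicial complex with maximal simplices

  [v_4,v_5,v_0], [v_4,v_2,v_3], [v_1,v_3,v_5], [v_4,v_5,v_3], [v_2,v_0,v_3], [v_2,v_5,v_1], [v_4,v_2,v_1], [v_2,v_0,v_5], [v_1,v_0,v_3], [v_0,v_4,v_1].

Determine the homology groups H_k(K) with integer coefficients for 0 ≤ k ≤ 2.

Take the total order v_0 < v_1 < v_2 < v_3 < v_4 < v_5 on the vertex set. Then K (dimension 2) consists of the simplices:

  0-simplices (6): [v_0], [v_1], [v_2], [v_3], [v_4], [v_5]
  1-simplices (15): (15 of them)
  2-simplices (10): [v_0,v_1,v_3], [v_0,v_1,v_4], [v_0,v_2,v_3], [v_0,v_2,v_5], [v_0,v_4,v_5], [v_1,v_2,v_4], [v_1,v_2,v_5], [v_1,v_3,v_5], [v_2,v_3,v_4], [v_3,v_4,v_5]

giving chain groups C_0 ≅ Z^6, C_1 ≅ Z^15, C_2 ≅ Z^10.

∂_1: C_1 → C_0 sends each edge [p,q] (with p < q) to q − p. For instance
  ∂[v_4,v_5] = [v_5] − [v_4].
As a 6×15 matrix over Z this has rank 5, with invariant factors (1,1,1,1,1).

∂_2: C_2 → C_1 sends each 2-simplex [p,q,r] to [q,r] − [p,r] + [p,q]. For instance
  ∂[v_1,v_2,v_4] = [v_2,v_4] − [v_1,v_4] + [v_1,v_2],
  ∂[v_0,v_1,v_3] = [v_1,v_3] − [v_0,v_3] + [v_0,v_1].
The 15×10 boundary matrix has rank 10 and Smith normal form diag(1,1,1,1,1,1,1,1,1,2).

Reading off H_k = ker ∂_k / im ∂_{k+1}:

  H_0: rank C_0 − rank ∂_1 = 6 − 5 = 1, and the invariant factors of ∂_1 are all 1, so H_0 = Z.
  H_1: rank ker ∂_1 − rank ∂_2 = (15 − 5) − 10 = 0, and ∂_2 has invariant factor 2 > 1, so H_1 = Z/2.
  H_2: rank ker ∂_2 − rank ∂_3 = (10 − 10) − 0 = 0, and there is no ∂_3, so H_2 = 0.

H_0 = Z,  H_1 = Z/2,  H_2 = 0.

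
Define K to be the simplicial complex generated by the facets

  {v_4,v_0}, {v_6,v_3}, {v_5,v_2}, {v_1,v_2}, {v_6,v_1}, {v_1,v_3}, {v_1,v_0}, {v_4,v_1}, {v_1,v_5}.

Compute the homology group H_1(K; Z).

H_1 ≅ Z^3.

K has 7 vertices, 9 edges.
rank ∂_1 = 6, rank ∂_2 = 0 ⇒ b_1 = 9 − 6 − 0 = 3. So H_1 ≅ Z^3.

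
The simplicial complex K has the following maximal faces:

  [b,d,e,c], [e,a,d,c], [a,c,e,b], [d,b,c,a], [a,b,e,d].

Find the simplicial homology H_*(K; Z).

Fix the vertex order a < b < c < d < e and write every simplex with vertices in increasing order. Then dim K = 3 and the simplices of K are:

  0-simplices (5): a, b, c, d, e
  1-simplices (10): ab, ac, ad, ae, bc, bd, be, cd, ce, de
  2-simplices (10): abc, abd, abe, acd, ace, ade, bcd, bce, bde, cde
  3-simplices (5): abcd, abce, abde, acde, bcde

Hence C_0 ≅ Z^5, C_1 ≅ Z^10, C_2 ≅ Z^10, C_3 ≅ Z^5.

The boundary map ∂_1: C_1 → C_0 is given by ∂[p,q] = [q] − [p].
The resulting 5×10 matrix has rank 4, and its Smith normal form has invariant factors (1,1,1,1).

∂_2: C_2 → C_1 maps a triangle to the signed sum of its edges. For instance
  ∂abd = bd − ad + ab,
  ∂abe = be − ae + ab.
The 10×10 boundary matrix has rank 6 and Smith normal form diag(1,1,1,1,1,1).

∂_3: C_3 → C_2 sends each 3-simplex σ to the alternating sum Σ_i (−1)^i (σ with its i-th vertex removed). For instance
  ∂bcde = cde − bde + bce − bcd,
  ∂abde = bde − ade + abe − abd.
The 10×5 boundary matrix has rank 4 and Smith normal form diag(1,1,1,1).

From H_k ≅ ker(∂_k) / im(∂_{k+1}) we obtain:

  H_0: rank C_0 − rank ∂_1 = 5 − 4 = 1, and the invariant factors of ∂_1 are all 1, so H_0 = Z.
  H_1: rank ker ∂_1 − rank ∂_2 = (10 − 4) − 6 = 0, and the invariant factors of ∂_2 are all 1, so H_1 = 0.
  H_2: rank ker ∂_2 − rank ∂_3 = (10 − 6) − 4 = 0, and the invariant factors of ∂_3 are all 1, so H_2 = 0.
  H_3: rank ker ∂_3 − rank ∂_4 = (5 − 4) − 0 = 1, and there is no ∂_4, so H_3 = Z.

(K is a triangulation of the 3-sphere S^3.)

H_0 = Z,  H_1 = 0,  H_2 = 0,  H_3 = Z.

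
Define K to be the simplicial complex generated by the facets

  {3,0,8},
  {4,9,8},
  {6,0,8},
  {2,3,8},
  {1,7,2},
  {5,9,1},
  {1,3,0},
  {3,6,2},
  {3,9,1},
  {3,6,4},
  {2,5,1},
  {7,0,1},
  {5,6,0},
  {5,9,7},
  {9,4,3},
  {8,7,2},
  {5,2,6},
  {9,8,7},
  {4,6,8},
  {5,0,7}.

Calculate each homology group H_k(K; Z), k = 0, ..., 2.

Fix the vertex order 0 < 1 < 2 < 3 < 4 < 5 < 6 < 7 < 8 < 9 and write every simplex with vertices in increasing order. Then dim K = 2 and the simplices of K are:

  0-simplices (10): [0], [1], [2], [3], [4], [5], [6], [7], [8], [9]
  1-simplices (30): (30 of them)
  2-simplices (20): (20 of them)

so the chain groups are C_0 ≅ Z^10, C_1 ≅ Z^30, C_2 ≅ Z^20.

∂_1: C_1 → C_0 maps an edge to its endpoints' difference, ∂[p,q] = q − p. For instance
  ∂[0,6] = [6] − [0].
This gives a 10×30 integer matrix of rank 9; reducing to Smith normal form yields diagonal entries (1,1,1,1,1,1,1,1,1).

The boundary map ∂_2: C_2 → C_1 acts by ∂[p,q,r] = [q,r] − [p,r] + [p,q]. For instance
  ∂[0,6,8] = [6,8] − [0,8] + [0,6],
  ∂[1,3,9] = [3,9] − [1,9] + [1,3].
This gives a 30×20 integer matrix of rank 20; reducing to Smith normal form yields diagonal entries (1,1,1,1,1,1,1,1,1,1,1,1,1,1,1,1,1,1,1,2).

Reading off H_k = ker ∂_k / im ∂_{k+1}:

  H_0: rank C_0 − rank ∂_1 = 10 − 9 = 1, and the invariant factors of ∂_1 are all 1, so H_0 = Z.
  H_1: rank ker ∂_1 − rank ∂_2 = (30 − 9) − 20 = 1, and ∂_2 has invariant factor 2 > 1, so H_1 = Z ⊕ Z/2.
  H_2: rank ker ∂_2 − rank ∂_3 = (20 − 20) − 0 = 0, and there is no ∂_3, so H_2 = 0.

(K is a triangulation of the Klein bottle.)

H_0 ≅ Z,  H_1 ≅ Z ⊕ Z/2,  H_2 = 0.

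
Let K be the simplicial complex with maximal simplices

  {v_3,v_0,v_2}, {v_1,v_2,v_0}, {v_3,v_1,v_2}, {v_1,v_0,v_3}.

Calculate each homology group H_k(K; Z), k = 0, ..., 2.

H_0 ≅ Z,  H_1 = 0,  H_2 ≅ Z.

Fix the vertex order v_0 < v_1 < v_2 < v_3 and write every simplex with vertices in increasing order. Then dim K = 2 and the simplices of K are:

  0-simplices (4): [v_0], [v_1], [v_2], [v_3]
  1-simplices (6): [v_0,v_1], [v_0,v_2], [v_0,v_3], [v_1,v_2], [v_1,v_3], [v_2,v_3]
  2-simplices (4): [v_0,v_1,v_2], [v_0,v_1,v_3], [v_0,v_2,v_3], [v_1,v_2,v_3]

Hence C_0 ≅ Z^4, C_1 ≅ Z^6, C_2 ≅ Z^4.

Boundary ∂_1: C_1 → C_0 is given by ∂[p,q] = [q] − [p].
As a 4×6 matrix over Z this has rank 3, with invariant factors (1,1,1).

The boundary map ∂_2: C_2 → C_1 acts by ∂[p,q,r] = [q,r] − [p,r] + [p,q]. For instance
  ∂[v_1,v_2,v_3] = [v_2,v_3] − [v_1,v_3] + [v_1,v_2],
  ∂[v_0,v_1,v_2] = [v_1,v_2] − [v_0,v_2] + [v_0,v_1].
As a 6×4 matrix over Z this has rank 3, with invariant factors (1,1,1).

Now H_k = ker ∂_k / im ∂_{k+1}, so:

  H_0: rank C_0 − rank ∂_1 = 4 − 3 = 1, and the invariant factors of ∂_1 are all 1, so H_0 ≅ Z.
  H_1: rank ker ∂_1 − rank ∂_2 = (6 − 3) − 3 = 0, and the invariant factors of ∂_2 are all 1, so H_1 ≅ 0.
  H_2: rank ker ∂_2 − rank ∂_3 = (4 − 3) − 0 = 1, and there is no ∂_3, so H_2 ≅ Z.

As a check, the Euler characteristic is 4 − 6 + 4 = 2, which agrees with 1 − 0 + 1 = 2.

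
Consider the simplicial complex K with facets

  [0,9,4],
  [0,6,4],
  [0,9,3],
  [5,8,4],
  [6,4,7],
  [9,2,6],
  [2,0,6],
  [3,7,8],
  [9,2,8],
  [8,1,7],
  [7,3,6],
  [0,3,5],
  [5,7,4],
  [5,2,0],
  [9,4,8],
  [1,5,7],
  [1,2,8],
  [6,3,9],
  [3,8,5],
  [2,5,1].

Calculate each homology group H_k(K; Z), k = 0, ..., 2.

Order the vertices as 0 < 1 < 2 < 3 < 4 < 5 < 6 < 7 < 8 < 9. Listing each simplex with vertices in this order, K has dimension 2 with simplices:

  0-simplices (10): [0], [1], [2], [3], [4], [5], [6], [7], [8], [9]
  1-simplices (30): (30 of them)
  2-simplices (20): (20 of them)

so the chain groups are C_0 ≅ Z^10, C_1 ≅ Z^30, C_2 ≅ Z^20.

∂_1: C_1 → C_0 maps an edge to its endpoints' difference, ∂[p,q] = q − p.
This gives a 10×30 integer matrix of rank 9; reducing to Smith normal form yields diagonal entries (1,1,1,1,1,1,1,1,1).

∂_2: C_2 → C_1 maps a triangle to the signed sum of its edges. For instance
  ∂[3,6,9] = [6,9] − [3,9] + [3,6],
  ∂[1,7,8] = [7,8] − [1,8] + [1,7].
As a 30×20 matrix over Z this has rank 20, with invariant factors (1,1,1,1,1,1,1,1,1,1,1,1,1,1,1,1,1,1,1,2).

Reading off H_k = ker ∂_k / im ∂_{k+1}:

  H_0: rank C_0 − rank ∂_1 = 10 − 9 = 1, and the invariant factors of ∂_1 are all 1, so H_0 ≅ Z.
  H_1: rank ker ∂_1 − rank ∂_2 = (30 − 9) − 20 = 1, and ∂_2 has invariant factor 2 > 1, so H_1 ≅ Z ⊕ Z_2.
  H_2: rank ker ∂_2 − rank ∂_3 = (20 − 20) − 0 = 0, and there is no ∂_3, so H_2 ≅ 0.

As a check, the Euler characteristic is 10 − 30 + 20 = 0, which agrees with 1 − 1 + 0 = 0.
(K is a triangulation of the Klein bottle.)

H_0 ≅ Z,  H_1 ≅ Z ⊕ Z_2,  H_2 = 0.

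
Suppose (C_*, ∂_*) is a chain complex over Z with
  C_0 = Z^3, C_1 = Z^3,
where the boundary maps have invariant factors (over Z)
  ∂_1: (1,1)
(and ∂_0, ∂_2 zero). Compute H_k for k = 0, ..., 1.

H_0: b_0 = 3 − 0 − 2 = 1; torsion from ∂_1 factors > 1: none. So H_0 = Z.
H_1: b_1 = 3 − 2 − 0 = 1; torsion from ∂_2 factors > 1: none. So H_1 = Z.

H_0 = Z,  H_1 = Z.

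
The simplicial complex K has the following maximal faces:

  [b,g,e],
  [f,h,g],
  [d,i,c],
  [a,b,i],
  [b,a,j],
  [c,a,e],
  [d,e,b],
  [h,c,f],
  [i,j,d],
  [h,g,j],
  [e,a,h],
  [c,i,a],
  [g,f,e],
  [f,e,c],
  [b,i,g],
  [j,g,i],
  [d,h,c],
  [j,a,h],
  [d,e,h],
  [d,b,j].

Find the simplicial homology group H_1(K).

Fix the vertex order a < b < c < d < e < f < g < h < i < j and write every simplex with vertices in increasing order. Then dim K = 2 and the simplices of K are:

  0-simplices (10): a, b, c, d, e, f, g, h, i, j
  1-simplices (30): ab, ac, ae, ah, ai, aj, bd, be, bg, bi, bj, cd, ce, cf, ch, ci, de, dh, di, dj, ef, eg, eh, fg, fh, gh, gi, gj, hj, ij
  2-simplices (20): abi, abj, ace, aci, aeh, ahj, bde, bdj, beg, bgi, cdh, cdi, cef, cfh, deh, dij, efg, fgh, ghj, gij

Hence C_0 ≅ Z^10, C_1 ≅ Z^30, C_2 ≅ Z^20.

Boundary ∂_1: C_1 → C_0 sends each edge [p,q] (with p < q) to q − p. For instance
  ∂dj = j − d.
The resulting 10×30 matrix has rank 9, and its Smith normal form has invariant factors (1,1,1,1,1,1,1,1,1).

Boundary ∂_2: C_2 → C_1 sends each 2-simplex [p,q,r] to [q,r] − [p,r] + [p,q]. For instance
  ∂aeh = eh − ah + ae,
  ∂deh = eh − dh + de.
As a 30×20 matrix over Z this has rank 20, with invariant factors (1,1,1,1,1,1,1,1,1,1,1,1,1,1,1,1,1,1,1,2).

Now H_k = ker ∂_k / im ∂_{k+1}, so:

  H_1: rank ker ∂_1 − rank ∂_2 = (30 − 9) − 20 = 1, and ∂_2 has invariant factor 2 > 1, so H_1 ≅ Z ⊕ Z_2.

H_1 = Z ⊕ Z_2.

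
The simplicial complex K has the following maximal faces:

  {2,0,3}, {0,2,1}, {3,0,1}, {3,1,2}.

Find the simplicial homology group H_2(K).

H_2 = Z.

K has 4 vertices, 6 edges, 4 triangles.
rank ∂_2 = 3, rank ∂_3 = 0 ⇒ b_2 = 4 − 3 − 0 = 1. So H_2 ≅ Z.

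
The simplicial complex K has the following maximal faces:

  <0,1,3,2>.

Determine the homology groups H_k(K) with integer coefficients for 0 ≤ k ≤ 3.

H_0 = Z,  H_1 = 0,  H_2 = 0,  H_3 = 0.

Fix the vertex order 0 < 1 < 2 < 3 and write every simplex with vertices in increasing order. Then dim K = 3 and the simplices of K are:

  0-simplices (4): [0], [1], [2], [3]
  1-simplices (6): [0,1], [0,2], [0,3], [1,2], [1,3], [2,3]
  2-simplices (4): [0,1,2], [0,1,3], [0,2,3], [1,2,3]
  3-simplices (1): [0,1,2,3]

Hence C_0 ≅ Z^4, C_1 ≅ Z^6, C_2 ≅ Z^4, C_3 ≅ Z^1.

The boundary map ∂_1: C_1 → C_0 sends each edge [p,q] (with p < q) to q − p.
As a 4×6 matrix over Z this has rank 3, with invariant factors (1,1,1).

∂_2: C_2 → C_1 sends each 2-simplex [p,q,r] to [q,r] − [p,r] + [p,q]. For instance
  ∂[0,2,3] = [2,3] − [0,3] + [0,2],
  ∂[1,2,3] = [2,3] − [1,3] + [1,2].
As a 6×4 matrix over Z this has rank 3, with invariant factors (1,1,1).

Boundary ∂_3: C_3 → C_2 sends each 3-simplex σ to the alternating sum Σ_i (−1)^i (σ with its i-th vertex removed). For instance
  ∂[0,1,2,3] = [1,2,3] − [0,2,3] + [0,1,3] − [0,1,2].
As a 4×1 matrix over Z this has rank 1, with invariant factors (1).

Computing H_k = (kernel of ∂_k) / (image of ∂_{k+1}):

  H_0: rank C_0 − rank ∂_1 = 4 − 3 = 1, and the invariant factors of ∂_1 are all 1, so H_0 ≅ Z.
  H_1: rank ker ∂_1 − rank ∂_2 = (6 − 3) − 3 = 0, and the invariant factors of ∂_2 are all 1, so H_1 ≅ 0.
  H_2: rank ker ∂_2 − rank ∂_3 = (4 − 3) − 1 = 0, and the invariant factors of ∂_3 are all 1, so H_2 ≅ 0.
  H_3: rank ker ∂_3 − rank ∂_4 = (1 − 1) − 0 = 0, and there is no ∂_4, so H_3 ≅ 0.

As a check, the Euler characteristic is 4 − 6 + 4 − 1 = 1, which agrees with 1 − 0 + 0 − 0 = 1.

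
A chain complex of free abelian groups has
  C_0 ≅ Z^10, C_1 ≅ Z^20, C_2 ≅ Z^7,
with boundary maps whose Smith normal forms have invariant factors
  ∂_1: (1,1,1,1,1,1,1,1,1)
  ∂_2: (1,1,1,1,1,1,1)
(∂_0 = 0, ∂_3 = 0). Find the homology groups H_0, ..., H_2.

H_0: b_0 = 10 − 0 − 9 = 1; torsion from ∂_1 factors > 1: none. So H_0 ≅ Z.
H_1: b_1 = 20 − 9 − 7 = 4; torsion from ∂_2 factors > 1: none. So H_1 ≅ Z^4.
H_2: b_2 = 7 − 7 − 0 = 0; torsion from ∂_3 factors > 1: none. So H_2 ≅ 0.

H_0 ≅ Z,  H_1 ≅ Z^4,  H_2 = 0.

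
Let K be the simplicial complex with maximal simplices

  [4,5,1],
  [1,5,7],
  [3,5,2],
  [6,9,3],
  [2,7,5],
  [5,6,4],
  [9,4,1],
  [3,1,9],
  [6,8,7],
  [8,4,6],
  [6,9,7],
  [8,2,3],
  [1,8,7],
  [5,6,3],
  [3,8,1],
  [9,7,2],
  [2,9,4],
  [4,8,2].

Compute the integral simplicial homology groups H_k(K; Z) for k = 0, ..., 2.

Fix the vertex order 1 < 2 < 3 < 4 < 5 < 6 < 7 < 8 < 9 and write every simplex with vertices in increasing order. Then dim K = 2 and the simplices of K are:

  0-simplices (9): [1], [2], [3], [4], [5], [6], [7], [8], [9]
  1-simplices (27): (27 of them)
  2-simplices (18): [1,3,8], [1,3,9], [1,4,5], [1,4,9], [1,5,7], [1,7,8], [2,3,5], [2,3,8], [2,4,8], [2,4,9], [2,5,7], [2,7,9], [3,5,6], [3,6,9], [4,5,6], [4,6,8], [6,7,8], [6,7,9]

giving chain groups C_0 ≅ Z^9, C_1 ≅ Z^27, C_2 ≅ Z^18.

∂_1: C_1 → C_0 maps an edge to its endpoints' difference, ∂[p,q] = q − p. For instance
  ∂[4,8] = [8] − [4].
As a 9×27 matrix over Z this has rank 8, with invariant factors (1,1,1,1,1,1,1,1).

∂_2: C_2 → C_1 acts by ∂[p,q,r] = [q,r] − [p,r] + [p,q]. For instance
  ∂[2,3,8] = [3,8] − [2,8] + [2,3],
  ∂[2,4,8] = [4,8] − [2,8] + [2,4].
As a 27×18 matrix over Z this has rank 17, with invariant factors (1,1,1,1,1,1,1,1,1,1,1,1,1,1,1,1,1).

Reading off H_k = ker ∂_k / im ∂_{k+1}:

  H_0: rank C_0 − rank ∂_1 = 9 − 8 = 1, and the invariant factors of ∂_1 are all 1, so H_0 ≅ Z.
  H_1: rank ker ∂_1 − rank ∂_2 = (27 − 8) − 17 = 2, and the invariant factors of ∂_2 are all 1, so H_1 ≅ Z^2.
  H_2: rank ker ∂_2 − rank ∂_3 = (18 − 17) − 0 = 1, and there is no ∂_3, so H_2 ≅ Z.

H_0 = Z,  H_1 = Z^2,  H_2 = Z.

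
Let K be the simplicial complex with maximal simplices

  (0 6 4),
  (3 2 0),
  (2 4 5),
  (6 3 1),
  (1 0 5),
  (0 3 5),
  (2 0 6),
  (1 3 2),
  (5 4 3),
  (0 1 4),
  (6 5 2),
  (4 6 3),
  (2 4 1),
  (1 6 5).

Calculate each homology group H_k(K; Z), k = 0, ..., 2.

H_0 = Z,  H_1 = Z^2,  H_2 = Z.

Take the total order 0 < 1 < 2 < 3 < 4 < 5 < 6 on the vertex set. Then K (dimension 2) consists of the simplices:

  0-simplices (7): [0], [1], [2], [3], [4], [5], [6]
  1-simplices (21): [0,1], [0,2], [0,3], [0,4], [0,5], [0,6], [1,2], [1,3], [1,4], [1,5], [1,6], [2,3], [2,4], [2,5], [2,6], [3,4], [3,5], [3,6], [4,5], [4,6], [5,6]
  2-simplices (14): [0,1,4], [0,1,5], [0,2,3], [0,2,6], [0,3,5], [0,4,6], [1,2,3], [1,2,4], [1,3,6], [1,5,6], [2,4,5], [2,5,6], [3,4,5], [3,4,6]

so the chain groups are C_0 ≅ Z^7, C_1 ≅ Z^21, C_2 ≅ Z^14.

Boundary ∂_1: C_1 → C_0 sends each edge [p,q] (with p < q) to q − p.
The resulting 7×21 matrix has rank 6, and its Smith normal form has invariant factors (1,1,1,1,1,1).

Boundary ∂_2: C_2 → C_1 acts by ∂[p,q,r] = [q,r] − [p,r] + [p,q]. For instance
  ∂[2,5,6] = [5,6] − [2,6] + [2,5],
  ∂[1,3,6] = [3,6] − [1,6] + [1,3].
The 21×14 boundary matrix has rank 13 and Smith normal form diag(1,1,1,1,1,1,1,1,1,1,1,1,1).

Reading off H_k = ker ∂_k / im ∂_{k+1}:

  H_0: rank C_0 − rank ∂_1 = 7 − 6 = 1, and the invariant factors of ∂_1 are all 1, so H_0 ≅ Z.
  H_1: rank ker ∂_1 − rank ∂_2 = (21 − 6) − 13 = 2, and the invariant factors of ∂_2 are all 1, so H_1 ≅ Z^2.
  H_2: rank ker ∂_2 − rank ∂_3 = (14 − 13) − 0 = 1, and there is no ∂_3, so H_2 ≅ Z.

As a check, the Euler characteristic is 7 − 21 + 14 = 0, which agrees with 1 − 2 + 1 = 0.
(K is a triangulation of the torus T^2.)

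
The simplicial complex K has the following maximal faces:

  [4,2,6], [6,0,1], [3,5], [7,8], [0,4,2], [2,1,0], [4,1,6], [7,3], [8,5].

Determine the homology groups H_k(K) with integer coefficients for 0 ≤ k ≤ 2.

Fix the vertex order 0 < 1 < 2 < 3 < 4 < 5 < 6 < 7 < 8 and write every simplex with vertices in increasing order. Then dim K = 2 and the simplices of K are:

  0-simplices (9): [0], [1], [2], [3], [4], [5], [6], [7], [8]
  1-simplices (14): [0,1], [0,2], [0,4], [0,6], [1,2], [1,4], [1,6], [2,4], [2,6], [3,5], [3,7], [4,6], [5,8], [7,8]
  2-simplices (5): [0,1,2], [0,1,6], [0,2,4], [1,4,6], [2,4,6]

so the chain groups are C_0 ≅ Z^9, C_1 ≅ Z^14, C_2 ≅ Z^5.

The boundary map ∂_1: C_1 → C_0 sends each edge [p,q] (with p < q) to q − p. For instance
  ∂[0,4] = [4] − [0].
This gives a 9×14 integer matrix of rank 7; reducing to Smith normal form yields diagonal entries (1,1,1,1,1,1,1).

The boundary map ∂_2: C_2 → C_1 acts by ∂[p,q,r] = [q,r] − [p,r] + [p,q]. For instance
  ∂[0,1,2] = [1,2] − [0,2] + [0,1],
  ∂[0,1,6] = [1,6] − [0,6] + [0,1].
As a 14×5 matrix over Z this has rank 5, with invariant factors (1,1,1,1,1).

Now H_k = ker ∂_k / im ∂_{k+1}, so:

  H_0: rank C_0 − rank ∂_1 = 9 − 7 = 2, and the invariant factors of ∂_1 are all 1, so H_0 = Z^2.
  H_1: rank ker ∂_1 − rank ∂_2 = (14 − 7) − 5 = 2, and the invariant factors of ∂_2 are all 1, so H_1 = Z^2.
  H_2: rank ker ∂_2 − rank ∂_3 = (5 − 5) − 0 = 0, and there is no ∂_3, so H_2 = 0.

H_0 = Z^2,  H_1 = Z^2,  H_2 = 0.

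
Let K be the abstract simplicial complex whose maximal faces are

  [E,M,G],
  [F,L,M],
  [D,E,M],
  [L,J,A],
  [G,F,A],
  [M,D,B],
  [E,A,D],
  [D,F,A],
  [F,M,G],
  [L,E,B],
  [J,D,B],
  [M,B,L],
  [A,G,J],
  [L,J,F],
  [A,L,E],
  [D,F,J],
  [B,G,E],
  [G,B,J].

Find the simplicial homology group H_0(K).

H_0 = Z.

Fix the vertex order A < B < D < E < F < G < J < L < M and write every simplex with vertices in increasing order. Then dim K = 2 and the simplices of K are:

  0-simplices (9): A, B, D, E, F, G, J, L, M
  1-simplices (27): AD, AE, AF, AG, AJ, AL, BD, BE, BG, BJ, BL, BM, DE, DF, DJ, DM, EG, EL, EM, FG, FJ, FL, FM, GJ, GM, JL, LM
  2-simplices (18): ADE, ADF, AEL, AFG, AGJ, AJL, BDJ, BDM, BEG, BEL, BGJ, BLM, DEM, DFJ, EGM, FGM, FJL, FLM

Hence C_0 ≅ Z^9, C_1 ≅ Z^27, C_2 ≅ Z^18.

The boundary map ∂_1: C_1 → C_0 is given by ∂[p,q] = [q] − [p]. For instance
  ∂EM = M − E.
This gives a 9×27 integer matrix of rank 8; reducing to Smith normal form yields diagonal entries (1,1,1,1,1,1,1,1).

Boundary ∂_2: C_2 → C_1 acts by ∂[p,q,r] = [q,r] − [p,r] + [p,q]. For instance
  ∂AGJ = GJ − AJ + AG,
  ∂BGJ = GJ − BJ + BG.
The resulting 27×18 matrix has rank 18, and its Smith normal form has invariant factors (1,1,1,1,1,1,1,1,1,1,1,1,1,1,1,1,1,2).

Now H_k = ker ∂_k / im ∂_{k+1}, so:

  H_0: rank C_0 − rank ∂_1 = 9 − 8 = 1, and the invariant factors of ∂_1 are all 1, so H_0 = Z.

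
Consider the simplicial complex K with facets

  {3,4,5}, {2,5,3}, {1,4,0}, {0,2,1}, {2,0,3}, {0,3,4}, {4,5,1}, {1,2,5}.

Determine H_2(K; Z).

We work with the vertex ordering 0 < 1 < 2 < 3 < 4 < 5. The simplices of K, each written with vertices in increasing order, are:

  0-simplices (6): [0], [1], [2], [3], [4], [5]
  1-simplices (12): [0,1], [0,2], [0,3], [0,4], [1,2], [1,4], [1,5], [2,3], [2,5], [3,4], [3,5], [4,5]
  2-simplices (8): [0,1,2], [0,1,4], [0,2,3], [0,3,4], [1,2,5], [1,4,5], [2,3,5], [3,4,5]

giving chain groups C_0 ≅ Z^6, C_1 ≅ Z^12, C_2 ≅ Z^8.

∂_1: C_1 → C_0 is given by ∂[p,q] = [q] − [p].
This gives a 6×12 integer matrix of rank 5; reducing to Smith normal form yields diagonal entries (1,1,1,1,1).

∂_2: C_2 → C_1 acts by ∂[p,q,r] = [q,r] − [p,r] + [p,q]. For instance
  ∂[0,1,2] = [1,2] − [0,2] + [0,1],
  ∂[1,2,5] = [2,5] − [1,5] + [1,2].
This gives a 12×8 integer matrix of rank 7; reducing to Smith normal form yields diagonal entries (1,1,1,1,1,1,1).

Computing H_k = (kernel of ∂_k) / (image of ∂_{k+1}):

  H_2: rank ker ∂_2 − rank ∂_3 = (8 − 7) − 0 = 1, and there is no ∂_3, so H_2 = Z.

H_2 = Z.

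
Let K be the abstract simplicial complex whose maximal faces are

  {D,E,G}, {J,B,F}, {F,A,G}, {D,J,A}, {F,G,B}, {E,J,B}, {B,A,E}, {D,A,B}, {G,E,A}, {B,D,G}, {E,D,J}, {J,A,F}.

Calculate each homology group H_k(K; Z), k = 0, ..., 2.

H_0 = Z,  H_1 = Z/2,  H_2 = 0.

Fix the vertex order A < B < D < E < F < G < J and write every simplex with vertices in increasing order. Then dim K = 2 and the simplices of K are:

  0-simplices (7): A, B, D, E, F, G, J
  1-simplices (18): AB, AD, AE, AF, AG, AJ, BD, BE, BF, BG, BJ, DE, DG, DJ, EG, EJ, FG, FJ
  2-simplices (12): ABD, ABE, ADJ, AEG, AFG, AFJ, BDG, BEJ, BFG, BFJ, DEG, DEJ

Hence C_0 ≅ Z^7, C_1 ≅ Z^18, C_2 ≅ Z^12.

∂_1: C_1 → C_0 is given by ∂[p,q] = [q] − [p]. For instance
  ∂DG = G − D.
This gives a 7×18 integer matrix of rank 6; reducing to Smith normal form yields diagonal entries (1,1,1,1,1,1).

∂_2: C_2 → C_1 sends each 2-simplex [p,q,r] to [q,r] − [p,r] + [p,q]. For instance
  ∂AEG = EG − AG + AE,
  ∂ABE = BE − AE + AB.
This gives a 18×12 integer matrix of rank 12; reducing to Smith normal form yields diagonal entries (1,1,1,1,1,1,1,1,1,1,1,2).

Computing H_k = (kernel of ∂_k) / (image of ∂_{k+1}):

  H_0: rank C_0 − rank ∂_1 = 7 − 6 = 1, and the invariant factors of ∂_1 are all 1, so H_0 = Z.
  H_1: rank ker ∂_1 − rank ∂_2 = (18 − 6) − 12 = 0, and ∂_2 has invariant factor 2 > 1, so H_1 = Z/2.
  H_2: rank ker ∂_2 − rank ∂_3 = (12 − 12) − 0 = 0, and there is no ∂_3, so H_2 = 0.

(K is a triangulation of the real projective plane RP^2.)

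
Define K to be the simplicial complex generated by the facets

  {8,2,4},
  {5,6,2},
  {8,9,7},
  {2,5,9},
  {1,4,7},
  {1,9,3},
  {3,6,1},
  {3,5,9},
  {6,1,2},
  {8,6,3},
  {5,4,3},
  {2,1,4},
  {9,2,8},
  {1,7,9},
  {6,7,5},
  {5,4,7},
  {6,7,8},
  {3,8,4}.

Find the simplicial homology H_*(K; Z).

We work with the vertex ordering 1 < 2 < 3 < 4 < 5 < 6 < 7 < 8 < 9. The simplices of K, each written with vertices in increasing order, are:

  0-simplices (9): [1], [2], [3], [4], [5], [6], [7], [8], [9]
  1-simplices (27): (27 of them)
  2-simplices (18): [1,2,4], [1,2,6], [1,3,6], [1,3,9], [1,4,7], [1,7,9], [2,4,8], [2,5,6], [2,5,9], [2,8,9], [3,4,5], [3,4,8], [3,5,9], [3,6,8], [4,5,7], [5,6,7], [6,7,8], [7,8,9]

giving chain groups C_0 ≅ Z^9, C_1 ≅ Z^27, C_2 ≅ Z^18.

Boundary ∂_1: C_1 → C_0 is given by ∂[p,q] = [q] − [p].
The resulting 9×27 matrix has rank 8, and its Smith normal form has invariant factors (1,1,1,1,1,1,1,1).

The boundary map ∂_2: C_2 → C_1 acts by ∂[p,q,r] = [q,r] − [p,r] + [p,q]. For instance
  ∂[1,2,4] = [2,4] − [1,4] + [1,2],
  ∂[2,4,8] = [4,8] − [2,8] + [2,4].
As a 27×18 matrix over Z this has rank 17, with invariant factors (1,1,1,1,1,1,1,1,1,1,1,1,1,1,1,1,1).

Now H_k = ker ∂_k / im ∂_{k+1}, so:

  H_0: rank C_0 − rank ∂_1 = 9 − 8 = 1, and the invariant factors of ∂_1 are all 1, so H_0 ≅ Z.
  H_1: rank ker ∂_1 − rank ∂_2 = (27 − 8) − 17 = 2, and the invariant factors of ∂_2 are all 1, so H_1 ≅ Z^2.
  H_2: rank ker ∂_2 − rank ∂_3 = (18 − 17) − 0 = 1, and there is no ∂_3, so H_2 ≅ Z.

H_0 = Z,  H_1 = Z^2,  H_2 = Z.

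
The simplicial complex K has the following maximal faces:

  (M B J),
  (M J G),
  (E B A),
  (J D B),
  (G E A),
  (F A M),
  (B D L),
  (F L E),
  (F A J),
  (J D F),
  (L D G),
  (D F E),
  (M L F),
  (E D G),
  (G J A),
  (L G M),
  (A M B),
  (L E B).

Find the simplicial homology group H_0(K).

We work with the vertex ordering A < B < D < E < F < G < J < L < M. The simplices of K, each written with vertices in increasing order, are:

  0-simplices (9): A, B, D, E, F, G, J, L, M
  1-simplices (27): AB, AE, AF, AG, AJ, AM, BD, BE, BJ, BL, BM, DE, DF, DG, DJ, DL, EF, EG, EL, FJ, FL, FM, GJ, GL, GM, JM, LM
  2-simplices (18): ABE, ABM, AEG, AFJ, AFM, AGJ, BDJ, BDL, BEL, BJM, DEF, DEG, DFJ, DGL, EFL, FLM, GJM, GLM

Hence C_0 ≅ Z^9, C_1 ≅ Z^27, C_2 ≅ Z^18.

The boundary map ∂_1: C_1 → C_0 is given by ∂[p,q] = [q] − [p].
This gives a 9×27 integer matrix of rank 8; reducing to Smith normal form yields diagonal entries (1,1,1,1,1,1,1,1).

The boundary map ∂_2: C_2 → C_1 acts by ∂[p,q,r] = [q,r] − [p,r] + [p,q]. For instance
  ∂DEF = EF − DF + DE,
  ∂GJM = JM − GM + GJ.
The 27×18 boundary matrix has rank 18 and Smith normal form diag(1,1,1,1,1,1,1,1,1,1,1,1,1,1,1,1,1,2).

Reading off H_k = ker ∂_k / im ∂_{k+1}:

  H_0: rank C_0 − rank ∂_1 = 9 − 8 = 1, and the invariant factors of ∂_1 are all 1, so H_0 = Z.

(K is a triangulation of the Klein bottle.)

H_0 ≅ Z.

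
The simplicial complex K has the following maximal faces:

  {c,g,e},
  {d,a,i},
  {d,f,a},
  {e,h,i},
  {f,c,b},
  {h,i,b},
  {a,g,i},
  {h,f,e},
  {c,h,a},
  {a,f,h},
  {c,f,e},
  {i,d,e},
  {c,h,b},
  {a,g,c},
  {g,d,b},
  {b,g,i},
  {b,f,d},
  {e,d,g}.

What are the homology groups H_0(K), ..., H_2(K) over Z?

Fix the vertex order a < b < c < d < e < f < g < h < i and write every simplex with vertices in increasing order. Then dim K = 2 and the simplices of K are:

  0-simplices (9): a, b, c, d, e, f, g, h, i
  1-simplices (27): ac, ad, af, ag, ah, ai, bc, bd, bf, bg, bh, bi, ce, cf, cg, ch, de, df, dg, di, ef, eg, eh, ei, fh, gi, hi
  2-simplices (18): acg, ach, adf, adi, afh, agi, bcf, bch, bdf, bdg, bgi, bhi, cef, ceg, deg, dei, efh, ehi

so the chain groups are C_0 ≅ Z^9, C_1 ≅ Z^27, C_2 ≅ Z^18.

The boundary map ∂_1: C_1 → C_0 maps an edge to its endpoints' difference, ∂[p,q] = q − p.
As a 9×27 matrix over Z this has rank 8, with invariant factors (1,1,1,1,1,1,1,1).

Boundary ∂_2: C_2 → C_1 acts by ∂[p,q,r] = [q,r] − [p,r] + [p,q]. For instance
  ∂ceg = eg − cg + ce,
  ∂ehi = hi − ei + eh.
As a 27×18 matrix over Z this has rank 18, with invariant factors (1,1,1,1,1,1,1,1,1,1,1,1,1,1,1,1,1,2).

From H_k ≅ ker(∂_k) / im(∂_{k+1}) we obtain:

  H_0: rank C_0 − rank ∂_1 = 9 − 8 = 1, and the invariant factors of ∂_1 are all 1, so H_0 = Z.
  H_1: rank ker ∂_1 − rank ∂_2 = (27 − 8) − 18 = 1, and ∂_2 has invariant factor 2 > 1, so H_1 = Z ⊕ Z/2Z.
  H_2: rank ker ∂_2 − rank ∂_3 = (18 − 18) − 0 = 0, and there is no ∂_3, so H_2 = 0.

As a check, the Euler characteristic is 9 − 27 + 18 = 0, which agrees with 1 − 1 + 0 = 0.

H_0 ≅ Z,  H_1 ≅ Z ⊕ Z/2Z,  H_2 = 0.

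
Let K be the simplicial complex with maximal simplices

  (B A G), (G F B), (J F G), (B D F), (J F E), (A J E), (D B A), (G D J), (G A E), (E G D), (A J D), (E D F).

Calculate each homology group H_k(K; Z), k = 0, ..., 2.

H_0 ≅ Z,  H_1 ≅ Z/2Z,  H_2 = 0.

Order the vertices as A < B < D < E < F < G < J. Listing each simplex with vertices in this order, K has dimension 2 with simplices:

  0-simplices (7): A, B, D, E, F, G, J
  1-simplices (18): AB, AD, AE, AG, AJ, BD, BF, BG, DE, DF, DG, DJ, EF, EG, EJ, FG, FJ, GJ
  2-simplices (12): ABD, ABG, ADJ, AEG, AEJ, BDF, BFG, DEF, DEG, DGJ, EFJ, FGJ

so the chain groups are C_0 ≅ Z^7, C_1 ≅ Z^18, C_2 ≅ Z^12.

The boundary map ∂_1: C_1 → C_0 is given by ∂[p,q] = [q] − [p]. For instance
  ∂BD = D − B.
As a 7×18 matrix over Z this has rank 6, with invariant factors (1,1,1,1,1,1).

Boundary ∂_2: C_2 → C_1 maps a triangle to the signed sum of its edges. For instance
  ∂ADJ = DJ − AJ + AD,
  ∂DGJ = GJ − DJ + DG.
As a 18×12 matrix over Z this has rank 12, with invariant factors (1,1,1,1,1,1,1,1,1,1,1,2).

Computing H_k = (kernel of ∂_k) / (image of ∂_{k+1}):

  H_0: rank C_0 − rank ∂_1 = 7 − 6 = 1, and the invariant factors of ∂_1 are all 1, so H_0 ≅ Z.
  H_1: rank ker ∂_1 − rank ∂_2 = (18 − 6) − 12 = 0, and ∂_2 has invariant factor 2 > 1, so H_1 ≅ Z/2Z.
  H_2: rank ker ∂_2 − rank ∂_3 = (12 − 12) − 0 = 0, and there is no ∂_3, so H_2 ≅ 0.

(K is a triangulation of the real projective plane RP^2.)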